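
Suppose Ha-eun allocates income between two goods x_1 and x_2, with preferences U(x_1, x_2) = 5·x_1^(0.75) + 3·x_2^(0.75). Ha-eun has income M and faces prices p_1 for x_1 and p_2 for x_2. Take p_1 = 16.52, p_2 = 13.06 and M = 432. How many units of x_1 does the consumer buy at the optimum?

From the CES first-order condition, (5/3)·(x_2/x_1)^(0.25) = p_1/p_2.
Solve for the ratio: x_2/x_1 = [(3/5)·p_1/p_2]^(4).
Substitute x_2 = (x_2/x_1)·x_1 into the budget: x_1* = M/(p_1 + p_2·(x_2/x_1)).
Numerically x_2/x_1 = 0.331797, so x_1* = 432/(16.52 + 13.06·0.331797) = 20.7162.

x_1* = 20.7162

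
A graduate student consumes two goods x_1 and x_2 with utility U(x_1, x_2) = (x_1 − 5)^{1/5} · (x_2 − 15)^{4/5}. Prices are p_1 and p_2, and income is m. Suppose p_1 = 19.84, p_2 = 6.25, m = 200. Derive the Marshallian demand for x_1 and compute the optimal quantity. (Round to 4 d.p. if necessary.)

x_1* = 5.0711

Let x_1' = x_1−5, x_2' = x_2−15. MRS = (1/4)·x_2'/x_1' = p_1/p_2.
Substituting into the budget: x_1* = 5 + 0.2·(m − 5·p_1 − 15·p_2)/p_1, and x_2* = 15 + 0.8·(…)/p_2.
Discretionary income = 200 − 5·19.84 − 15·6.25 = 7.05; x_1* = 5 + 0.2·7.05/19.84 = 5.0711.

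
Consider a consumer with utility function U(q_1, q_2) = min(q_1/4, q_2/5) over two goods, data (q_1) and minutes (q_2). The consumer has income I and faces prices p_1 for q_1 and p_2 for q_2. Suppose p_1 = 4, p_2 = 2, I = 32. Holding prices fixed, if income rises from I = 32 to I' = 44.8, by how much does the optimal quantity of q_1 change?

With perfect complements, no substitution: consume in ratio q_1:q_2 = 4:5.
Budget: p_1·q_1 + p_2·(5/4)·q_1 = I, so (4·p_1 + 5·p_2)·q_1 = 4·I.
Demand: q_1*(p_1,p_2,I) = 4·I/(4·p_1 + 5·p_2), q_2* = 5·I/(4·p_1 + 5·p_2).
Here 4·4 + 5·2 = 26, giving q_1* = 4.9231.
At I' = 44.8: q_1* = 6.8923. Change: 6.8923 − 4.9231 = 1.9692.

Δq_1* = 1.9692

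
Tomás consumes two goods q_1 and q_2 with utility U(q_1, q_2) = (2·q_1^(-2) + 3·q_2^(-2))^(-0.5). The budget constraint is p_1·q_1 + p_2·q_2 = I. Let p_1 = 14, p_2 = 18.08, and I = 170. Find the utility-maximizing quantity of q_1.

MU_q_1 ∝ 2·q_1^(-3), MU_q_2 ∝ 3·q_2^(-3), so MRS = (2/3)·(q_2/q_1)^(3) = p_1/p_2.
Solve for the ratio: q_2/q_1 = [(3/2)·p_1/p_2]^(1/3).
Substitute q_2 = (q_2/q_1)·q_1 into the budget: q_1* = I/(p_1 + p_2·(q_2/q_1)).
Numerically q_2/q_1 = 1.051172, so q_1* = 170/(14 + 18.08·1.051172) = 5.1507.

q_1* = 5.1507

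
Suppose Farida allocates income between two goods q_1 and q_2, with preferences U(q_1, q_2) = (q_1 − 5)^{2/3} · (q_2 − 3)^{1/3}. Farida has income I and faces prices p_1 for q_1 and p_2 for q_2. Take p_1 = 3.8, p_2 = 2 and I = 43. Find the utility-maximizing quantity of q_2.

Let q_1' = q_1−5, q_2' = q_2−3. MRS = 2·q_2'/q_1' = p_1/p_2.
Substituting into the budget: q_1* = 5 + 2/3·(I − 5·p_1 − 3·p_2)/p_1, and q_2* = 3 + 1/3·(…)/p_2.
Discretionary income = 43 − 5·3.8 − 3·2 = 18; q_2* = 3 + 1/3·18/2 = 6.

q_2* = 6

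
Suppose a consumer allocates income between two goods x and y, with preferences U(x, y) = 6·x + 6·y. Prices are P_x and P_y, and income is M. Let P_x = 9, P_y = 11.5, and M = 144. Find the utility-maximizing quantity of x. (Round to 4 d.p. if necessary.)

x gives more utility per dollar, so spend all income on x: x* = M/P_x, y* = 0.
Numerically: x* = 16, y* = 0.

x* = 16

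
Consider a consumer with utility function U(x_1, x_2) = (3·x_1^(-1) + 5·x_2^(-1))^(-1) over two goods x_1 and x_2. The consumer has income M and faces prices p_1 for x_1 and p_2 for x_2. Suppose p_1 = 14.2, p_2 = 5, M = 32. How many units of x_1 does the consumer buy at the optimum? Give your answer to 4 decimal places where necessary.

x_1* = 1.276

MU_x_1 ∝ 3·x_1^(-2), MU_x_2 ∝ 5·x_2^(-2), so MRS = (3/5)·(x_2/x_1)^(2) = p_1/p_2.
Solve for the ratio: x_2/x_1 = [(5/3)·p_1/p_2]^(0.5).
Substitute x_2 = (x_2/x_1)·x_1 into the budget: x_1* = M/(p_1 + p_2·(x_2/x_1)).
Numerically x_2/x_1 = 2.175623, so x_1* = 32/(14.2 + 5·2.175623) = 1.276.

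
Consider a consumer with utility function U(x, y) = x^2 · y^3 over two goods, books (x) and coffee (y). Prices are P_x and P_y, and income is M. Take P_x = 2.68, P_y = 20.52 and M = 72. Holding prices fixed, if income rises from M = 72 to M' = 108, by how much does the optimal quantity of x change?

Δx* = 5.3731

Demand: x*(P_x,P_y,M) = 0.4·M/P_x and y* = 0.6·M/P_y.
At P_x=2.68, P_y=20.52, M=72: x* = 0.4·72/2.68 = 10.7463.
At M' = 108: x* = 16.1194. Change: 16.1194 − 10.7463 = 5.3731.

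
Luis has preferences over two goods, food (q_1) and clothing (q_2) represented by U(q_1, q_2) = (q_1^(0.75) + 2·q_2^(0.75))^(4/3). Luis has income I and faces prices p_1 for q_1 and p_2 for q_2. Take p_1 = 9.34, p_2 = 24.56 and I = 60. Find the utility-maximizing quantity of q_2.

q_2* = 1.1435

MU_q_1 ∝ q_1^(-0.25), MU_q_2 ∝ 2·q_2^(-0.25), so MRS = (1/2)·(q_2/q_1)^(0.25) = p_1/p_2.
Hence q_2/q_1 = (2·p_1/p_2)^(1/(0.25)), i.e. raised to the 4 power.
With the ratio pinned down, the budget gives q_1* = I/(p_1 + p_2·(q_2/q_1)) and q_2* = (q_2/q_1)·q_1*.
Numerically q_2/q_1 = 0.334652, so q_1* = 60/(9.34 + 24.56·0.334652) = 3.417 and q_2* = 0.334652·3.417 = 1.1435.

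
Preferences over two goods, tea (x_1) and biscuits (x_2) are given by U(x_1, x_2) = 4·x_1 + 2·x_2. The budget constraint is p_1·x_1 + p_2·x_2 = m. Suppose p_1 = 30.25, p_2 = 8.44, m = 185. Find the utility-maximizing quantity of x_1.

Perfect substitutes: compare marginal utility per dollar. 4/p_1 vs 2/p_2 → 0.1322 vs 0.237.
x_2 gives more utility per dollar, so spend all income on x_2: x_2* = m/p_2, x_1* = 0.
Numerically: x_1* = 0, x_2* = 21.9194.

x_1* = 0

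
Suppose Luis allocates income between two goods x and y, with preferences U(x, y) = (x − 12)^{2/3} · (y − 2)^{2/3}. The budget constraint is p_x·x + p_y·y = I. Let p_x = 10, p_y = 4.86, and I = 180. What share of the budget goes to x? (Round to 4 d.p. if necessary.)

share on x = 0.8063

This is Cobb-Douglas in (x−12, y−2): tangency gives 2/3·p_y·(y−2) = 2/3·p_x·(x−12).
After buying the subsistence bundle (12, 2), a share 0.5 of the remaining income goes to x: x* = 12 + 0.5·(I − 12p_x − 2p_y)/p_x.
Discretionary income = 180 − 12·10 − 2·4.86 = 50.28; x* = 12 + 0.5·50.28/10 = 14.514; y* = 2 + 0.5·50.28/4.86 = 7.1728.
Expenditure on x: 10·14.514 = 145.14; share = 0.8063.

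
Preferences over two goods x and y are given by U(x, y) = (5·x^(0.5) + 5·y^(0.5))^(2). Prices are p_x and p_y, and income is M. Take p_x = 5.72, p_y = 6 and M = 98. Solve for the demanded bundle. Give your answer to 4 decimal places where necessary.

MU_x ∝ 5·x^(-0.5), MU_y ∝ 5·y^(-0.5), so MRS = (y/x)^(0.5) = p_x/p_y.
Hence y/x = (p_x/p_y)^(1/(0.5)), i.e. raised to the 2 power.
Substitute y = (y/x)·x into the budget: x* = M/(p_x + p_y·(y/x)).
Numerically y/x = 0.908844, so x* = 98/(5.72 + 6·0.908844) = 8.7711 and y* = 0.908844·8.7711 = 7.9716.

x* = 8.7711, y* = 7.9716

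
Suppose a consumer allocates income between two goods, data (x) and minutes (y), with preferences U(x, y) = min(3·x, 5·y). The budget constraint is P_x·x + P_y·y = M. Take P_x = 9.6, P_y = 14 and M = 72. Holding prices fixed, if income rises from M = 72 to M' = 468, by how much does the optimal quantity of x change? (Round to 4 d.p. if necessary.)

Leontief preferences: the optimum is at the kink where x/5 = y/3, i.e. y = (3/5)·x.
Budget: P_x·x + P_y·(3/5)·x = M, so (5·P_x + 3·P_y)·x = 5·M.
Demand: x*(P_x,P_y,M) = 5·M/(5·P_x + 3·P_y), y* = 3·M/(5·P_x + 3·P_y).
Here 5·9.6 + 3·14 = 90, giving x* = 4.
At M' = 468: x* = 26. Change: 26 − 4 = 22.

Δx* = 22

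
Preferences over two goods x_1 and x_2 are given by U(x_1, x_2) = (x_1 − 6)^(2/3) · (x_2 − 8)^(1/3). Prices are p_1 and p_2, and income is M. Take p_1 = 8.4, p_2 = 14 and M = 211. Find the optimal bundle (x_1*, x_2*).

x_1* = 9.8571, x_2* = 9.1571

This is Cobb-Douglas in (x_1−6, x_2−8): tangency gives 2/3·p_2·(x_2−8) = 1/3·p_1·(x_1−6).
Substituting into the budget: x_1* = 6 + 2/3·(M − 6·p_1 − 8·p_2)/p_1, and x_2* = 8 + 1/3·(…)/p_2.
Discretionary income = 211 − 6·8.4 − 8·14 = 48.6; x_1* = 6 + 2/3·48.6/8.4 = 9.8571; x_2* = 8 + 1/3·48.6/14 = 9.1571.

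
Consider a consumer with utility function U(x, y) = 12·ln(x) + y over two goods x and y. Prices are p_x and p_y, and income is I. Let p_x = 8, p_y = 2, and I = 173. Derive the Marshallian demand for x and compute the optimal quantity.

MU_x = 12/x, MU_y = 1. Tangency: 12/x = p_x/p_y.
So x*(p_x,p_y) = 12·p_y/p_x, independent of income; and y* = (I − 12·p_y)/p_y.
At the given prices: x* = 12·2/8 = 3.

x* = 3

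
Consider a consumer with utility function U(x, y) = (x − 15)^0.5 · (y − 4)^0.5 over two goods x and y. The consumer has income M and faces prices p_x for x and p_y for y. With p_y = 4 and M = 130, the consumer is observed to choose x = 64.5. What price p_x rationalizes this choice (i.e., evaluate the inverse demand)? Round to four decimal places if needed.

MRS = (y−4)/(x−15). Tangency with p_x/p_y gives y−4 = (p_x/p_y)·(x−15).
Substituting into the budget: x* = 15 + 0.5·(M − 15·p_x − 4·p_y)/p_x, and y* = 4 + 0.5·(…)/p_y.
Set x* = 64.5 in the demand function and solve for p_x: p_x = 1.

p_x = 1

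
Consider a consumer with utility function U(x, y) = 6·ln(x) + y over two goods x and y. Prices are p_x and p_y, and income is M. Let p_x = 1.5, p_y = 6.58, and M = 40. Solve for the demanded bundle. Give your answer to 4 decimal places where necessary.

x* = 26.32, y* = 0.079

MU_x = 6/x, MU_y = 1. Tangency: 6/x = p_x/p_y.
So x*(p_x,p_y) = 6·p_y/p_x, independent of income; and y* = (M − 6·p_y)/p_y.
At the given prices: x* = 6·6.58/1.5 = 26.32, and y* = 0.079.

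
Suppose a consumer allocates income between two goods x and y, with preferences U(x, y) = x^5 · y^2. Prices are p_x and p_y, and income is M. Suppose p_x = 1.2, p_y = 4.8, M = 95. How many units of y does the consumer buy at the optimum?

At p_x=1.2, p_y=4.8, M=95: y* = 2/7·95/4.8 = 5.6548.

y* = 5.6548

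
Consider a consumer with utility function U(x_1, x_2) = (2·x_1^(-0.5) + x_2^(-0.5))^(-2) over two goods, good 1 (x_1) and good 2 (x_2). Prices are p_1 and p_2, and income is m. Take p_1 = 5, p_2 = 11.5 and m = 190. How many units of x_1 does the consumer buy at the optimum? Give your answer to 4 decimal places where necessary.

MRS = MU_x_1/MU_x_2 = 2·(x_2/x_1)^(1.5). Set equal to p_1/p_2.
Hence x_2/x_1 = ((1/2)·p_1/p_2)^(1/(1.5)), i.e. raised to the 2/3 power.
Substitute x_2 = (x_2/x_1)·x_1 into the budget: x_1* = m/(p_1 + p_2·(x_2/x_1)).
Numerically x_2/x_1 = 0.361544, so x_1* = 190/(5 + 11.5·0.361544) = 20.7474.

x_1* = 20.7474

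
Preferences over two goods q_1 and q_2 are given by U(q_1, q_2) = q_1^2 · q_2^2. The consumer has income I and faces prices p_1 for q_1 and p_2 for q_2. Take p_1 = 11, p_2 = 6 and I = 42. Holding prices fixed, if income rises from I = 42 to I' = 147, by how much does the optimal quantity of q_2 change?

At p_1=11, p_2=6, I=42: q_2* = 0.5·42/6 = 3.5.
At I' = 147: q_2* = 12.25. Change: 12.25 − 3.5 = 8.75.

Δq_2* = 8.75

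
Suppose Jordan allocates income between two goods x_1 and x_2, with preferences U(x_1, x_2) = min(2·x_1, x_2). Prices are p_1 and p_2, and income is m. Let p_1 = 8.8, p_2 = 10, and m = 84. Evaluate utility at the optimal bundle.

V = 5.8333

Demand: x_1*(p_1,p_2,m) = m/(p_1 + 2·p_2), x_2* = 2·m/(p_1 + 2·p_2).
Here 8.8 + 2·10 = 28.8, giving x_1* = 2.9167 and x_2* = 5.8333.
Utility at the optimum: U(2.9167, 5.8333) = 5.8333.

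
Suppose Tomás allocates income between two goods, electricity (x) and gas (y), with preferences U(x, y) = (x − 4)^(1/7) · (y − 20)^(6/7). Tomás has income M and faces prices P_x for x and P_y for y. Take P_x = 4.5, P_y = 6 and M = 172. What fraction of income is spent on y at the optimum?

Let x' = x−4, y' = y−20. MRS = (1/6)·y'/x' = P_x/P_y.
Substituting into the budget: x* = 4 + 1/7·(M − 4·P_x − 20·P_y)/P_x, and y* = 20 + 6/7·(…)/P_y.
Discretionary income = 172 − 4·4.5 − 20·6 = 34; x* = 4 + 1/7·34/4.5 = 5.0794; y* = 20 + 6/7·34/6 = 24.8571.
Expenditure on y: 6·24.8571 = 149.1429; share = 0.8671.

share on y = 0.8671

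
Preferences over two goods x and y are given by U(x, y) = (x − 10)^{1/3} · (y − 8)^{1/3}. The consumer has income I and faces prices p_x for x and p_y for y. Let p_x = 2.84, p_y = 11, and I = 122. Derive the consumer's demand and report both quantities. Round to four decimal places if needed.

x* = 10.9859, y* = 8.2545

After buying the subsistence bundle (10, 8), a share 0.5 of the remaining income goes to x: x* = 10 + 0.5·(I − 10p_x − 8p_y)/p_x.
Discretionary income = 122 − 10·2.84 − 8·11 = 5.6; x* = 10 + 0.5·5.6/2.84 = 10.9859; y* = 8 + 0.5·5.6/11 = 8.2545.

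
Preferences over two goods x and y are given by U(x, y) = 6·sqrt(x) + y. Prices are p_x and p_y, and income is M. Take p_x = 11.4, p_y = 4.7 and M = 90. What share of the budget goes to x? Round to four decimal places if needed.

Utility is quasi-linear in y; the FOC for x is 3/√x = p_x/p_y.
Solve: √x = 3·p_y/p_x, so x*(p_x,p_y) = (3·p_y/p_x)², and y* = (M − p_x·x*)/p_y.
Plugging in: x* = (3·4.7/11.4)² = 1.5298, y* = 15.4384.
Expenditure on x: 11.4·1.5298 = 17.4395; share = 0.1938.

share on x = 0.1938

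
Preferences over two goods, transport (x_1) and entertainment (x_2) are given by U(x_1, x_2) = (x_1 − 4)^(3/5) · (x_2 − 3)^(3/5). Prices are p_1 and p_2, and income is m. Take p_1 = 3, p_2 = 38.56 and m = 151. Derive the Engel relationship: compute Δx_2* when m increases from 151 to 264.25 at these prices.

Let x_1' = x_1−4, x_2' = x_2−3. MRS = x_2'/x_1' = p_1/p_2.
After buying the subsistence bundle (4, 3), a share 0.5 of the remaining income goes to x_1: x_1* = 4 + 0.5·(m − 4p_1 − 3p_2)/p_1.
Discretionary income = 151 − 4·3 − 3·38.56 = 23.32; x_2* = 3 + 0.5·23.32/38.56 = 3.3024.
At m' = 264.25: x_2* = 4.7709. Change: 4.7709 − 3.3024 = 1.4685.

Δx_2* = 1.4685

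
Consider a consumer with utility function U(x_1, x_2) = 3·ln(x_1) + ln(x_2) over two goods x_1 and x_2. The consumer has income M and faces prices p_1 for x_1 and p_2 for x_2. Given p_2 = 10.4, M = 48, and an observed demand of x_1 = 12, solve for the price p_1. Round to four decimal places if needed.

p_1 = 3

The MRS is 3·x_2/x_1. Set MRS = p_1/p_2.
Rearranging, p_2·x_2 = (1/3)·p_1·x_1. Substituting into the budget gives p_1·x_1·(1 + (1/3)) = M.
Demand: x_1*(p_1,p_2,M) = 0.75·M/p_1 and x_2* = 0.25·M/p_2.
Set x_1* = 12 in the demand function and solve for p_1: p_1 = 3.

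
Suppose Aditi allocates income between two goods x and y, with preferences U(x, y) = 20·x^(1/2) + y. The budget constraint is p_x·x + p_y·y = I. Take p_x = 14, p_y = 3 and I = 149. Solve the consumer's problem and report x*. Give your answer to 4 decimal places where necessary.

Set MRS = p_x/p_y: 10·x^(−1/2) = p_x/p_y.
Solve: √x = 10·p_y/p_x, so x*(p_x,p_y) = (10·p_y/p_x)², and y* = (I − p_x·x*)/p_y.
Plugging in: x* = (10·3/14)² = 4.5918.

x* = 4.5918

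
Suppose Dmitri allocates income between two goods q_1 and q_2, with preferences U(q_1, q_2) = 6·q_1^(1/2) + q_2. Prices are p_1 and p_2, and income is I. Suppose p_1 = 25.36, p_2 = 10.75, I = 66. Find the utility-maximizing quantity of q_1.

q_1* = 1.6172

Solve: √q_1 = 3·p_2/p_1, so q_1*(p_1,p_2) = (3·p_2/p_1)², and q_2* = (I − p_1·q_1*)/p_2.
Plugging in: q_1* = (3·10.75/25.36)² = 1.6172.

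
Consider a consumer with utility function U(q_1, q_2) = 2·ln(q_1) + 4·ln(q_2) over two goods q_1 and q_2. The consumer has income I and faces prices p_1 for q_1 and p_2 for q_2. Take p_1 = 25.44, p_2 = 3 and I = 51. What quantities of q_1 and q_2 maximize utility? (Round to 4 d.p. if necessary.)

q_1* = 0.6682, q_2* = 11.3333

MU_q_1/MU_q_2 = (2·q_2)/(4·q_1); tangency sets this equal to p_1/p_2.
So 2·p_2·q_2 = 4·p_1·q_1; combined with the budget, a share 1/3 of income goes to q_1.
Demand: q_1*(p_1,p_2,I) = 1/3·I/p_1 and q_2* = 2/3·I/p_2.
At p_1=25.44, p_2=3, I=51: q_1* = 1/3·51/25.44 = 0.6682, q_2* = 11.3333.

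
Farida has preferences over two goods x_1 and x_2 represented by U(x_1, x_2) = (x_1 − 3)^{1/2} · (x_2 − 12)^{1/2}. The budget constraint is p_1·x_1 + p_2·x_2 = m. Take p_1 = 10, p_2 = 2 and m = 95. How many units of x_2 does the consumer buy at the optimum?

This is Cobb-Douglas in (x_1−3, x_2−12): tangency gives 0.5·p_2·(x_2−12) = 0.5·p_1·(x_1−3).
Substituting into the budget: x_1* = 3 + 0.5·(m − 3·p_1 − 12·p_2)/p_1, and x_2* = 12 + 0.5·(…)/p_2.
Discretionary income = 95 − 3·10 − 12·2 = 41; x_2* = 12 + 0.5·41/2 = 22.25.

x_2* = 22.25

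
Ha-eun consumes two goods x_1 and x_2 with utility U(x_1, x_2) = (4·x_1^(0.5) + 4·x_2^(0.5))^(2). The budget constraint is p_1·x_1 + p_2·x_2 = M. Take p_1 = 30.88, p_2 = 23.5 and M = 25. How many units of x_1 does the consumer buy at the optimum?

x_1* = 0.3499

With the ratio pinned down, the budget gives x_1* = M/(p_1 + p_2·(x_2/x_1)) and x_2* = (x_2/x_1)·x_1*.
Numerically x_2/x_1 = 1.726708, so x_1* = 25/(30.88 + 23.5·1.726708) = 0.3499.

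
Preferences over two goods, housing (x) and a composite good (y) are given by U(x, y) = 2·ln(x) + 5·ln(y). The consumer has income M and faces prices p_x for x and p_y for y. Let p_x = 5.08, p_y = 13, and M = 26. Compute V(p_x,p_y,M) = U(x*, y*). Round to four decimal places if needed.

V = 2.5434

The MRS is (2/5)·y/x. Set MRS = p_x/p_y.
Rearranging, p_y·y = (5/2)·p_x·x. Substituting into the budget gives p_x·x·(1 + (5/2)) = M.
Demand: x*(p_x,p_y,M) = 2/7·M/p_x and y* = 5/7·M/p_y.
At p_x=5.08, p_y=13, M=26: x* = 2/7·26/5.08 = 1.4623, y* = 1.4286.
Utility at the optimum: U(1.4623, 1.4286) = 2.5434.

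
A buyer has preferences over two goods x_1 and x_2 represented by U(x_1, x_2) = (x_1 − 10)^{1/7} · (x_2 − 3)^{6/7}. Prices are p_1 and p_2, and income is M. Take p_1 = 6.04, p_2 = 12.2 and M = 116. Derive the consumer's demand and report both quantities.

MRS = (1/6)·(x_2−3)/(x_1−10). Tangency with p_1/p_2 gives x_2−3 = 6·(p_1/p_2)·(x_1−10).
After buying the subsistence bundle (10, 3), a share 1/7 of the remaining income goes to x_1: x_1* = 10 + 1/7·(M − 10p_1 − 3p_2)/p_1.
Discretionary income = 116 − 10·6.04 − 3·12.2 = 19; x_1* = 10 + 1/7·19/6.04 = 10.4494; x_2* = 3 + 6/7·19/12.2 = 4.3349.

x_1* = 10.4494, x_2* = 4.3349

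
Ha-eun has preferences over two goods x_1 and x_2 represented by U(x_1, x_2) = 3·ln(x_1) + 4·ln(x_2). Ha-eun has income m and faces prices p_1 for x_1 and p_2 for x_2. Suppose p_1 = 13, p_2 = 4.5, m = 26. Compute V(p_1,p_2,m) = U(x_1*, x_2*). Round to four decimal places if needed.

The MRS is (3/4)·x_2/x_1. Set MRS = p_1/p_2.
So 3·p_2·x_2 = 4·p_1·x_1; combined with the budget, a share 3/7 of income goes to x_1.
Demand: x_1*(p_1,p_2,m) = 3/7·m/p_1 and x_2* = 4/7·m/p_2.
At p_1=13, p_2=4.5, m=26: x_1* = 3/7·26/13 = 0.8571, x_2* = 3.3016.
Utility at the optimum: U(0.8571, 3.3016) = 4.3152.

V = 4.3152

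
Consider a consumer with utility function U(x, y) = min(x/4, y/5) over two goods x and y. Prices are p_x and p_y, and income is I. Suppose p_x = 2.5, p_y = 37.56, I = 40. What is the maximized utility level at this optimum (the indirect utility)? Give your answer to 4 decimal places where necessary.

V = 0.2022

Leontief preferences: the optimum is at the kink where x/4 = y/5, i.e. y = (5/4)·x.
Budget: p_x·x + p_y·(5/4)·x = I, so (4·p_x + 5·p_y)·x = 4·I.
Demand: x*(p_x,p_y,I) = 4·I/(4·p_x + 5·p_y), y* = 5·I/(4·p_x + 5·p_y).
Here 4·2.5 + 5·37.56 = 197.8, giving x* = 0.8089 and y* = 1.0111.
Utility at the optimum: U(0.8089, 1.0111) = 0.2022.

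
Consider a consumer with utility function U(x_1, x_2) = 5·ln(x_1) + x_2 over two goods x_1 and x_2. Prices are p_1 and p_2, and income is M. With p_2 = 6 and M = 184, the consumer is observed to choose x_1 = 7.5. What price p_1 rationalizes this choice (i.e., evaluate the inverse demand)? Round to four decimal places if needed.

p_1 = 4

MU_x_1 = 5/x_1, MU_x_2 = 1. Tangency: 5/x_1 = p_1/p_2.
So x_1*(p_1,p_2) = 5·p_2/p_1, independent of income; and x_2* = (M − 5·p_2)/p_2.
Set x_1* = 7.5 in the demand function and solve for p_1: p_1 = 4.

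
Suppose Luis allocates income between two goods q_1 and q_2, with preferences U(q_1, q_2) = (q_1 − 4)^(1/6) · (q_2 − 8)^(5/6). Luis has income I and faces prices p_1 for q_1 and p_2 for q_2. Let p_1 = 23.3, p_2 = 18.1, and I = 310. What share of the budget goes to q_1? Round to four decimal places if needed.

share on q_1 = 0.3394

Let q_1' = q_1−4, q_2' = q_2−8. MRS = (1/5)·q_2'/q_1' = p_1/p_2.
After buying the subsistence bundle (4, 8), a share 1/6 of the remaining income goes to q_1: q_1* = 4 + 1/6·(I − 4p_1 − 8p_2)/p_1.
Discretionary income = 310 − 4·23.3 − 8·18.1 = 72; q_1* = 4 + 1/6·72/23.3 = 4.515; q_2* = 8 + 5/6·72/18.1 = 11.3149.
Expenditure on q_1: 23.3·4.515 = 105.2; share = 0.3394.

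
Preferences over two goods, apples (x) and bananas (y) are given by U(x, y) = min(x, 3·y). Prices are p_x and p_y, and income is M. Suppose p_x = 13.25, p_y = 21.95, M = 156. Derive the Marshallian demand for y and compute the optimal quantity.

Demand: x*(p_x,p_y,M) = 3·M/(3·p_x + p_y), y* = M/(3·p_x + p_y).
Here 3·13.25 + 21.95 = 61.7, giving y* = 2.5284.

y* = 2.5284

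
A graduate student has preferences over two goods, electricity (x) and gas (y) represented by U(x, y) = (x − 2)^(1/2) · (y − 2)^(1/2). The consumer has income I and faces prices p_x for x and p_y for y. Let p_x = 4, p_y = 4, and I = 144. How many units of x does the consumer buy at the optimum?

x* = 18

This is Cobb-Douglas in (x−2, y−2): tangency gives 0.5·p_y·(y−2) = 0.5·p_x·(x−2).
After buying the subsistence bundle (2, 2), a share 0.5 of the remaining income goes to x: x* = 2 + 0.5·(I − 2p_x − 2p_y)/p_x.
Discretionary income = 144 − 2·4 − 2·4 = 128; x* = 2 + 0.5·128/4 = 18.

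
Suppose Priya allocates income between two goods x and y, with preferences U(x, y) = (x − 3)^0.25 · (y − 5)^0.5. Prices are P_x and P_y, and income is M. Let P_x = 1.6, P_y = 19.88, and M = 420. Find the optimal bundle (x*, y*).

This is Cobb-Douglas in (x−3, y−5): tangency gives 0.25·P_y·(y−5) = 0.5·P_x·(x−3).
Substituting into the budget: x* = 3 + 1/3·(M − 3·P_x − 5·P_y)/P_x, and y* = 5 + 2/3·(…)/P_y.
Discretionary income = 420 − 3·1.6 − 5·19.88 = 315.8; x* = 3 + 1/3·315.8/1.6 = 68.7917; y* = 5 + 2/3·315.8/19.88 = 15.5902.

x* = 68.7917, y* = 15.5902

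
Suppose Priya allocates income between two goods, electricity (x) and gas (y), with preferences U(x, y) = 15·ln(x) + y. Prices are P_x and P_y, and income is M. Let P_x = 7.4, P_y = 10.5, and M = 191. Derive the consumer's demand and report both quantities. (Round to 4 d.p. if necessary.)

Set MRS = P_x/P_y: (15/x)/1 = P_x/P_y.
So x*(P_x,P_y) = 15·P_y/P_x, independent of income; and y* = (M − 15·P_y)/P_y.
At the given prices: x* = 15·10.5/7.4 = 21.2838, and y* = 3.1905.

x* = 21.2838, y* = 3.1905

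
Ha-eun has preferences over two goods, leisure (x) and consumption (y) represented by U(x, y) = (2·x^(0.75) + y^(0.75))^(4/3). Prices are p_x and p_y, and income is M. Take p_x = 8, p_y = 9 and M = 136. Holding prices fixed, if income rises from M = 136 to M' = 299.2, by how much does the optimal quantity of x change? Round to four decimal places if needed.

From the CES first-order condition, 2·(y/x)^(0.25) = p_x/p_y.
Hence y/x = ((1/2)·p_x/p_y)^(1/(0.25)), i.e. raised to the 4 power.
Substitute y = (y/x)·x into the budget: x* = M/(p_x + p_y·(y/x)).
Numerically y/x = 0.039018, so x* = 136/(8 + 9·0.039018) = 16.2852.
At M' = 299.2: x* = 35.8273. Change: 35.8273 − 16.2852 = 19.5422.

Δx* = 19.5422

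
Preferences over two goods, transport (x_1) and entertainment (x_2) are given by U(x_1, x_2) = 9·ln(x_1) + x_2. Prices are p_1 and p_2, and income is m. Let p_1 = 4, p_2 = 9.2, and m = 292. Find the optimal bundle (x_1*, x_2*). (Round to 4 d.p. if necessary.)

x_1* = 20.7, x_2* = 22.7391

Set MRS = p_1/p_2: (9/x_1)/1 = p_1/p_2.
So x_1*(p_1,p_2) = 9·p_2/p_1, independent of income; and x_2* = (m − 9·p_2)/p_2.
At the given prices: x_1* = 9·9.2/4 = 20.7, and x_2* = 22.7391.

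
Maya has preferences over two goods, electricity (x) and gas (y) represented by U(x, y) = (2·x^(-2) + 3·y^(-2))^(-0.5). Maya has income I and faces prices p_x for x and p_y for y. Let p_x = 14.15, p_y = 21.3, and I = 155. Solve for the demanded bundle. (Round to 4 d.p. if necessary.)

MRS = MU_x/MU_y = (2/3)·(y/x)^(3). Set equal to p_x/p_y.
Hence y/x = ((3/2)·p_x/p_y)^(1/(3)), i.e. raised to the 1/3 power.
Substitute y = (y/x)·x into the budget: x* = I/(p_x + p_y·(y/x)).
Numerically y/x = 0.998825, so x* = 155/(14.15 + 21.3·0.998825) = 4.3754 and y* = 0.998825·4.3754 = 4.3703.

x* = 4.3754, y* = 4.3703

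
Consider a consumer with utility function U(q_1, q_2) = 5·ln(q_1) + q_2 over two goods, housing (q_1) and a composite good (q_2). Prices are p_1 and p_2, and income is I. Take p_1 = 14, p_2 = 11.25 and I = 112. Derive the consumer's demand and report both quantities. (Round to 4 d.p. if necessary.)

Set MRS = p_1/p_2: (5/q_1)/1 = p_1/p_2.
So q_1*(p_1,p_2) = 5·p_2/p_1, independent of income; and q_2* = (I − 5·p_2)/p_2.
At the given prices: q_1* = 5·11.25/14 = 4.0179, and q_2* = 4.9556.

q_1* = 4.0179, q_2* = 4.9556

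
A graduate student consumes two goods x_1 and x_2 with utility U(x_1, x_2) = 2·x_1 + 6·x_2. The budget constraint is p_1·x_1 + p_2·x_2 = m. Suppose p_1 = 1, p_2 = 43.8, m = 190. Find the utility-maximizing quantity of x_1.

Perfect substitutes: compare marginal utility per dollar. 2/p_1 vs 6/p_2 → 2 vs 0.137.
x_1 gives more utility per dollar, so spend all income on x_1: x_1* = m/p_1, x_2* = 0.
Numerically: x_1* = 190, x_2* = 0.

x_1* = 190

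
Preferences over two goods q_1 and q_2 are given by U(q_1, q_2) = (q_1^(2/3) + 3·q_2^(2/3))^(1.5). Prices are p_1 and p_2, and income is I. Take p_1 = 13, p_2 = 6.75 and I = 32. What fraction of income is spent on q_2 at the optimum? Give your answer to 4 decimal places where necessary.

share on q_2 = 0.9901

MU_q_1 ∝ q_1^(-1/3), MU_q_2 ∝ 3·q_2^(-1/3), so MRS = (1/3)·(q_2/q_1)^(1/3) = p_1/p_2.
Hence q_2/q_1 = (3·p_1/p_2)^(1/(1/3)), i.e. raised to the 3 power.
With the ratio pinned down, the budget gives q_1* = I/(p_1 + p_2·(q_2/q_1)) and q_2* = (q_2/q_1)·q_1*.
Numerically q_2/q_1 = 192.877915, so q_1* = 32/(13 + 6.75·192.877915) = 0.0243 and q_2* = 192.877915·0.0243 = 4.6939.
Expenditure on q_2: 6.75·4.6939 = 31.6836; share = 0.9901.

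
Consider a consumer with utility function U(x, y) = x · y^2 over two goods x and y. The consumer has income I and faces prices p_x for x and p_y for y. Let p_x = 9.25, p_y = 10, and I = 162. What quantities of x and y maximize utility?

x* = 5.8378, y* = 10.8

Tangency: MRS = (1/2)·y/x = p_x/p_y.
So p_y·y = 2·p_x·x; combined with the budget, a share 1/3 of income goes to x.
Demand: x*(p_x,p_y,I) = 1/3·I/p_x and y* = 2/3·I/p_y.
At p_x=9.25, p_y=10, I=162: x* = 1/3·162/9.25 = 5.8378, y* = 10.8.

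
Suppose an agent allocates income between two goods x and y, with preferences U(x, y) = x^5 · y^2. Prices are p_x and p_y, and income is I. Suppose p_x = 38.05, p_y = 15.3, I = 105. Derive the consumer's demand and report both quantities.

x* = 1.9711, y* = 1.9608

The MRS is (5/2)·y/x. Set MRS = p_x/p_y.
So 5·p_y·y = 2·p_x·x; combined with the budget, a share 5/7 of income goes to x.
Demand: x*(p_x,p_y,I) = 5/7·I/p_x and y* = 2/7·I/p_y.
At p_x=38.05, p_y=15.3, I=105: x* = 5/7·105/38.05 = 1.9711, y* = 1.9608.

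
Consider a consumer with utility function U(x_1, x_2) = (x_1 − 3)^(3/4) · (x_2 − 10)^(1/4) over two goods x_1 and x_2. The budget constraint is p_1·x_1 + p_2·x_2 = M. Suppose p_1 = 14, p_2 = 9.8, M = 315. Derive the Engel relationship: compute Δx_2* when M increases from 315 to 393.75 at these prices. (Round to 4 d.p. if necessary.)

Δx_2* = 2.0089

Let x_1' = x_1−3, x_2' = x_2−10. MRS = 3·x_2'/x_1' = p_1/p_2.
After buying the subsistence bundle (3, 10), a share 0.75 of the remaining income goes to x_1: x_1* = 3 + 0.75·(M − 3p_1 − 10p_2)/p_1.
Discretionary income = 315 − 3·14 − 10·9.8 = 175; x_2* = 10 + 0.25·175/9.8 = 14.4643.
At M' = 393.75: x_2* = 16.4732. Change: 16.4732 − 14.4643 = 2.0089.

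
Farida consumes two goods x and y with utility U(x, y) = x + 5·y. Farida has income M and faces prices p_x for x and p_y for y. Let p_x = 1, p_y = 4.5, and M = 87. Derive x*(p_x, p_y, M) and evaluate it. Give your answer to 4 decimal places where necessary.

Linear utility — the consumer picks whichever good has higher MU/price: 1/1 = 1 vs 5/4.5 = 1.1111.
y gives more utility per dollar, so spend all income on y: y* = M/p_y, x* = 0.
Numerically: x* = 0, y* = 19.3333.

x* = 0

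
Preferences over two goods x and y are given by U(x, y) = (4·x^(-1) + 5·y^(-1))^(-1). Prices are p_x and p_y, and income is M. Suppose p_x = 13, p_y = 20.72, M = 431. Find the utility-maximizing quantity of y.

MU_x ∝ 4·x^(-2), MU_y ∝ 5·y^(-2), so MRS = (4/5)·(y/x)^(2) = p_x/p_y.
Hence y/x = ((5/4)·p_x/p_y)^(1/(2)), i.e. raised to the 0.5 power.
Substitute y = (y/x)·x into the budget: x* = M/(p_x + p_y·(y/x)).
Numerically y/x = 0.885588, so x* = 431/(13 + 20.72·0.885588) = 13.7483 and y* = 0.885588·13.7483 = 12.1753.

y* = 12.1753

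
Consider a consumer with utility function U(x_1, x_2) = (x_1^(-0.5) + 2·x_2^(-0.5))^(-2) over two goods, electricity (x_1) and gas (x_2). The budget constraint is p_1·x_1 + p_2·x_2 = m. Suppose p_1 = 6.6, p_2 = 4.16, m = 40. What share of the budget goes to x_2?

share on x_2 = 0.5765

With the ratio pinned down, the budget gives x_1* = m/(p_1 + p_2·(x_2/x_1)) and x_2* = (x_2/x_1)·x_1*.
Numerically x_2/x_1 = 2.159337, so x_1* = 40/(6.6 + 4.16·2.159337) = 2.5669 and x_2* = 2.159337·2.5669 = 5.5429.
Expenditure on x_2: 4.16·5.5429 = 23.0583; share = 0.5765.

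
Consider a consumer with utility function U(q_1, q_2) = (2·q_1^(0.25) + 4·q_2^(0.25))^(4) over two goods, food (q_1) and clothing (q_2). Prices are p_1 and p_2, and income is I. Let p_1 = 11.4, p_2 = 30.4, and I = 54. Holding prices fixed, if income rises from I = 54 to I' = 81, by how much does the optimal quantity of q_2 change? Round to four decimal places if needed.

Δq_2* = 0.5729

MRS = MU_q_1/MU_q_2 = (1/2)·(q_2/q_1)^(0.75). Set equal to p_1/p_2.
Hence q_2/q_1 = (2·p_1/p_2)^(1/(0.75)), i.e. raised to the 4/3 power.
Substitute q_2 = (q_2/q_1)·q_1 into the budget: q_1* = I/(p_1 + p_2·(q_2/q_1)).
Numerically q_2/q_1 = 0.68142, so q_1* = 54/(11.4 + 30.4·0.68142) = 1.6814 and q_2* = 0.68142·1.6814 = 1.1458.
At I' = 81: q_2* = 1.7187. Change: 1.7187 − 1.1458 = 0.5729.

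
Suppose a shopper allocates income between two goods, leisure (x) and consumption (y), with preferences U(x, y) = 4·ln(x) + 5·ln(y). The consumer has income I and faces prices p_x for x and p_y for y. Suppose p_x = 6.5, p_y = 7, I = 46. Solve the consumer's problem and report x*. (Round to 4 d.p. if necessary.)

x* = 3.1453

The MRS is (4/5)·y/x. Set MRS = p_x/p_y.
Rearranging, p_y·y = (5/4)·p_x·x. Substituting into the budget gives p_x·x·(1 + (5/4)) = I.
Demand: x*(p_x,p_y,I) = 4/9·I/p_x and y* = 5/9·I/p_y.
At p_x=6.5, p_y=7, I=46: x* = 4/9·46/6.5 = 3.1453.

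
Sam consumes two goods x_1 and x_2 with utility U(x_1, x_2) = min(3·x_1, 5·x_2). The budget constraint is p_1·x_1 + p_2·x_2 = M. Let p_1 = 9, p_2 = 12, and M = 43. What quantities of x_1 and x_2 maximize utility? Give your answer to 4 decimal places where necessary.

x_1* = 2.6543, x_2* = 1.5926

Leontief preferences: the optimum is at the kink where x_1/5 = x_2/3, i.e. x_2 = (3/5)·x_1.
Budget: p_1·x_1 + p_2·(3/5)·x_1 = M, so (5·p_1 + 3·p_2)·x_1 = 5·M.
Demand: x_1*(p_1,p_2,M) = 5·M/(5·p_1 + 3·p_2), x_2* = 3·M/(5·p_1 + 3·p_2).
Here 5·9 + 3·12 = 81, giving x_1* = 2.6543 and x_2* = 1.5926.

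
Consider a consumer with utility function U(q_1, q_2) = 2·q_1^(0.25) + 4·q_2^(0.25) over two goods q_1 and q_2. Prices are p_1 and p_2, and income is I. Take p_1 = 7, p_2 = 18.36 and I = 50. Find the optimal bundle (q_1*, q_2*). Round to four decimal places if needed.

MRS = MU_q_1/MU_q_2 = (1/2)·(q_2/q_1)^(0.75). Set equal to p_1/p_2.
Solve for the ratio: q_2/q_1 = [2·p_1/p_2]^(4/3).
With the ratio pinned down, the budget gives q_1* = I/(p_1 + p_2·(q_2/q_1)) and q_2* = (q_2/q_1)·q_1*.
Numerically q_2/q_1 = 0.696638, so q_1* = 50/(7 + 18.36·0.696638) = 2.5265 and q_2* = 0.696638·2.5265 = 1.7601.

q_1* = 2.5265, q_2* = 1.7601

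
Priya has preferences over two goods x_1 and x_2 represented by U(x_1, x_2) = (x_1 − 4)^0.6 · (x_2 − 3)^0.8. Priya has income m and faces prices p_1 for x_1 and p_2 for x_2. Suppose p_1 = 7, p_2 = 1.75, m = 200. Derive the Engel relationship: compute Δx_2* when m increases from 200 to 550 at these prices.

Δx_2* = 114.2857

Let x_1' = x_1−4, x_2' = x_2−3. MRS = (3/4)·x_2'/x_1' = p_1/p_2.
After buying the subsistence bundle (4, 3), a share 3/7 of the remaining income goes to x_1: x_1* = 4 + 3/7·(m − 4p_1 − 3p_2)/p_1.
Discretionary income = 200 − 4·7 − 3·1.75 = 166.75; x_2* = 3 + 4/7·166.75/1.75 = 57.449.
At m' = 550: x_2* = 171.7347. Change: 171.7347 − 57.449 = 114.2857.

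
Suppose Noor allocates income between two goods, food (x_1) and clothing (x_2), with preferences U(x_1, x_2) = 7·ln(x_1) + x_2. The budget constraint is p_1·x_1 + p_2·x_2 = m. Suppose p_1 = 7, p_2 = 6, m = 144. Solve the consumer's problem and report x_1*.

MU_x_1 = 7/x_1, MU_x_2 = 1. Tangency: 7/x_1 = p_1/p_2.
So x_1*(p_1,p_2) = 7·p_2/p_1, independent of income; and x_2* = (m − 7·p_2)/p_2.
At the given prices: x_1* = 7·6/7 = 6.

x_1* = 6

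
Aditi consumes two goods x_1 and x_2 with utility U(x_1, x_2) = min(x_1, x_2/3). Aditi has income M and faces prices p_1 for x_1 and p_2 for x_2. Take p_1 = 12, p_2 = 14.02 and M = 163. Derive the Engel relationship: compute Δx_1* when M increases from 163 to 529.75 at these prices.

Here 12 + 3·14.02 = 54.06, giving x_1* = 3.0152.
At M' = 529.75: x_1* = 9.7993. Change: 9.7993 − 3.0152 = 6.7841.

Δx_1* = 6.7841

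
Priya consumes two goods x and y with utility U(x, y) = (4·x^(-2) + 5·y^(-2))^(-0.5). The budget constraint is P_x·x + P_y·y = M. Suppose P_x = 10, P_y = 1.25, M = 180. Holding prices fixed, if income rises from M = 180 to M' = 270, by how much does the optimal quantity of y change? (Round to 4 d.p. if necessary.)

Δy* = 15.276

From the CES first-order condition, (4/5)·(y/x)^(3) = P_x/P_y.
Solve for the ratio: y/x = [(5/4)·P_x/P_y]^(1/3).
With the ratio pinned down, the budget gives x* = M/(P_x + P_y·(y/x)) and y* = (y/x)·x*.
Numerically y/x = 2.154435, so x* = 180/(10 + 1.25·2.154435) = 14.181 and y* = 2.154435·14.181 = 30.552.
At M' = 270: y* = 45.828. Change: 45.828 − 30.552 = 15.276.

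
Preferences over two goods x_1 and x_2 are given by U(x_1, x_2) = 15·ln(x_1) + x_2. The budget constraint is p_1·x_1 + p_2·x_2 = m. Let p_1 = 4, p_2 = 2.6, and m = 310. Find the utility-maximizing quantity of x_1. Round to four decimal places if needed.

x_1* = 9.75

MU_x_1 = 15/x_1, MU_x_2 = 1. Tangency: 15/x_1 = p_1/p_2.
So x_1*(p_1,p_2) = 15·p_2/p_1, independent of income; and x_2* = (m − 15·p_2)/p_2.
At the given prices: x_1* = 15·2.6/4 = 9.75.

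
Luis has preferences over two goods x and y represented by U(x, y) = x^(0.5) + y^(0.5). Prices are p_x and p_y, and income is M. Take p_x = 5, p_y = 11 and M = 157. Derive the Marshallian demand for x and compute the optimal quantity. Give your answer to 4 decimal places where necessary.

x* = 21.5875

MRS = MU_x/MU_y = (y/x)^(0.5). Set equal to p_x/p_y.
Solve for the ratio: y/x = [p_x/p_y]^(2).
With the ratio pinned down, the budget gives x* = M/(p_x + p_y·(y/x)) and y* = (y/x)·x*.
Numerically y/x = 0.206612, so x* = 157/(5 + 11·0.206612) = 21.5875.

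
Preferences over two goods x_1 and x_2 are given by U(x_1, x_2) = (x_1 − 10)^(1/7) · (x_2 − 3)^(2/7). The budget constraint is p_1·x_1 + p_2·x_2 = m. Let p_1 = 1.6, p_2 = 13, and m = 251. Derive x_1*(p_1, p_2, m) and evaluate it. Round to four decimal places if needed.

x_1* = 50.8333

MRS = (1/2)·(x_2−3)/(x_1−10). Tangency with p_1/p_2 gives x_2−3 = 2·(p_1/p_2)·(x_1−10).
Substituting into the budget: x_1* = 10 + 1/3·(m − 10·p_1 − 3·p_2)/p_1, and x_2* = 3 + 2/3·(…)/p_2.
Discretionary income = 251 − 10·1.6 − 3·13 = 196; x_1* = 10 + 1/3·196/1.6 = 50.8333.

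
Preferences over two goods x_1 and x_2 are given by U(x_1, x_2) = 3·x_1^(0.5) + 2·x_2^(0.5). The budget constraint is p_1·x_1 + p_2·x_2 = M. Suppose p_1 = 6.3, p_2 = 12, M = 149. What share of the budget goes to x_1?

MRS = MU_x_1/MU_x_2 = (3/2)·(x_2/x_1)^(0.5). Set equal to p_1/p_2.
Solve for the ratio: x_2/x_1 = [(2/3)·p_1/p_2]^(2).
Substitute x_2 = (x_2/x_1)·x_1 into the budget: x_1* = M/(p_1 + p_2·(x_2/x_1)).
Numerically x_2/x_1 = 0.1225, so x_1* = 149/(6.3 + 12·0.1225) = 19.1763 and x_2* = 0.1225·19.1763 = 2.3491.
Expenditure on x_1: 6.3·19.1763 = 120.8108; share = 0.8108.

share on x_1 = 0.8108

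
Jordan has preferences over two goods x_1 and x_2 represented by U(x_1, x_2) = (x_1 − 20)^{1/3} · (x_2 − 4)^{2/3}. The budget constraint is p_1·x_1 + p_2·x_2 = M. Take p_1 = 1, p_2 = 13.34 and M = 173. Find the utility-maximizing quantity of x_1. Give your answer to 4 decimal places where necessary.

MRS = (1/2)·(x_2−4)/(x_1−20). Tangency with p_1/p_2 gives x_2−4 = 2·(p_1/p_2)·(x_1−20).
After buying the subsistence bundle (20, 4), a share 1/3 of the remaining income goes to x_1: x_1* = 20 + 1/3·(M − 20p_1 − 4p_2)/p_1.
Discretionary income = 173 − 20·1 − 4·13.34 = 99.64; x_1* = 20 + 1/3·99.64/1 = 53.2133.

x_1* = 53.2133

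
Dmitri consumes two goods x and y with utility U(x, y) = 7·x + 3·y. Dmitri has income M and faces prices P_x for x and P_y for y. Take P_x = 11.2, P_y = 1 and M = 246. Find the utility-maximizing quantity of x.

x* = 0

y gives more utility per dollar, so spend all income on y: y* = M/P_y, x* = 0.
Numerically: x* = 0, y* = 246.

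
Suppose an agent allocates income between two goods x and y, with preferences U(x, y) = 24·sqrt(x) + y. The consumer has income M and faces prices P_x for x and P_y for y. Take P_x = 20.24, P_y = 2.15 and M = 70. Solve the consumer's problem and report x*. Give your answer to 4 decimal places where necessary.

x* = 1.6249

Set MRS = P_x/P_y: 12·x^(−1/2) = P_x/P_y.
Thus x* = (12·P_y/P_x)² — independent of M — with the rest of income spent on y.
Plugging in: x* = (12·2.15/20.24)² = 1.6249.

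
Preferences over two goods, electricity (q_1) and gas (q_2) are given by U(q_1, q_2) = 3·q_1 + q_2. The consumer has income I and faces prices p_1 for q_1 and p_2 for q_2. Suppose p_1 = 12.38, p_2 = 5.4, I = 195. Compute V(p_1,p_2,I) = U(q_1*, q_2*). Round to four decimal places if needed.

Perfect substitutes: compare marginal utility per dollar. 3/p_1 vs 1/p_2 → 0.2423 vs 0.1852.
q_1 gives more utility per dollar, so spend all income on q_1: q_1* = I/p_1, q_2* = 0.
Numerically: q_1* = 15.7512, q_2* = 0.
Utility at the optimum: U(15.7512, 0) = 47.2536.

V = 47.2536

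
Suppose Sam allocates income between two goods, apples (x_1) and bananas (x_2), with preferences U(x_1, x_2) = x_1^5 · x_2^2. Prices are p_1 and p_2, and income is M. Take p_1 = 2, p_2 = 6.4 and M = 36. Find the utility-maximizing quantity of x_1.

The MRS is (5/2)·x_2/x_1. Set MRS = p_1/p_2.
So 5·p_2·x_2 = 2·p_1·x_1; combined with the budget, a share 5/7 of income goes to x_1.
Demand: x_1*(p_1,p_2,M) = 5/7·M/p_1 and x_2* = 2/7·M/p_2.
At p_1=2, p_2=6.4, M=36: x_1* = 5/7·36/2 = 12.8571.

x_1* = 12.8571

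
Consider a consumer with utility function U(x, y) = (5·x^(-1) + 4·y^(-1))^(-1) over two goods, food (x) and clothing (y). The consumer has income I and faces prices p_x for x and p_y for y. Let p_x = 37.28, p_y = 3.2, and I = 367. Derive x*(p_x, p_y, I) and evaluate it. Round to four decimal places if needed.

x* = 7.8003

From the CES first-order condition, (5/4)·(y/x)^(2) = p_x/p_y.
Hence y/x = ((4/5)·p_x/p_y)^(1/(2)), i.e. raised to the 0.5 power.
Substitute y = (y/x)·x into the budget: x* = I/(p_x + p_y·(y/x)).
Numerically y/x = 3.052868, so x* = 367/(37.28 + 3.2·3.052868) = 7.8003.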